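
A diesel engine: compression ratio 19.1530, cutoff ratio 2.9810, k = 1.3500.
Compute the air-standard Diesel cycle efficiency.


r^(k-1) = 2.8105
rc^k = 4.3691
eta = 0.5518 = 55.1762%

55.1762%


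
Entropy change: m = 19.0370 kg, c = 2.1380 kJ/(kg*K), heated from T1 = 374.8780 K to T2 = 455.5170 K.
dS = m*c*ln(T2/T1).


T2/T1 = 1.2151
ln(T2/T1) = 0.1948
dS = 19.0370 * 2.1380 * 0.1948 = 7.9299 kJ/K

7.9299 kJ/K


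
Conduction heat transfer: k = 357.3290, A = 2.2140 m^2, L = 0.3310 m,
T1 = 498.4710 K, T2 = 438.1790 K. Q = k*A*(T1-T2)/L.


dT = 60.2920 K
Q = 357.3290 * 2.2140 * 60.2920 / 0.3310 = 144104.5114 W

144104.5114 W


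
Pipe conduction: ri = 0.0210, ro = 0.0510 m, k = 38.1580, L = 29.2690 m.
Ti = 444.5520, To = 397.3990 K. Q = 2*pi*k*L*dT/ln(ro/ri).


dT = 47.1530 K
ln(ro/ri) = 0.8873
Q = 2*pi*38.1580*29.2690*47.1530 / 0.8873 = 372915.6763 W

372915.6763 W


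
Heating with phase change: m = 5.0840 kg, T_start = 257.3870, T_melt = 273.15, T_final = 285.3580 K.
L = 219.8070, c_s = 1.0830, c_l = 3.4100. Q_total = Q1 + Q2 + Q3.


Q1 (sensible, solid) = 5.0840 * 1.0830 * 15.7630 = 86.7906 kJ
Q2 (latent) = 5.0840 * 219.8070 = 1117.4988 kJ
Q3 (sensible, liquid) = 5.0840 * 3.4100 * 12.2080 = 211.6433 kJ
Q_total = 1415.9327 kJ

1415.9327 kJ


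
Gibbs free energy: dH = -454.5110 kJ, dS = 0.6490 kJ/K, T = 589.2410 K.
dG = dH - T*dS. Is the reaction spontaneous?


T*dS = 589.2410 * 0.6490 = 382.4174 kJ
dG = -454.5110 - 382.4174 = -836.9284 kJ (spontaneous)

dG = -836.9284 kJ, spontaneous


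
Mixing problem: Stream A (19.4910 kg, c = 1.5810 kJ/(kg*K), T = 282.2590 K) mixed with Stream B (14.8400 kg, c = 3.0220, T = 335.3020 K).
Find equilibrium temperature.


num = 23735.0020
den = 75.6618
Tf = 313.6988 K

313.6988 K


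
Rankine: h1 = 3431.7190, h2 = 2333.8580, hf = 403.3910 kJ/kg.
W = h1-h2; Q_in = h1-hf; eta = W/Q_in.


W = 1097.8610 kJ/kg
Q_in = 3028.3280 kJ/kg
eta = 0.3625 = 36.2530%

eta = 36.2530%


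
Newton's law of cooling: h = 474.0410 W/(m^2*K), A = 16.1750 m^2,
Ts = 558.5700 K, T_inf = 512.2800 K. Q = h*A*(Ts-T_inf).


dT = 46.2900 K
Q = 474.0410 * 16.1750 * 46.2900 = 354933.8139 W

354933.8139 W


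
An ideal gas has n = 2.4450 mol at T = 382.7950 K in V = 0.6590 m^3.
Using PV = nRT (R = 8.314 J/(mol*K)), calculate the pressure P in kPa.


P = nRT/V = 2.4450 * 8.314 * 382.7950 / 0.6590
= 7781.3534 / 0.6590 = 11807.8200 Pa = 11.8078 kPa

11.8078 kPa


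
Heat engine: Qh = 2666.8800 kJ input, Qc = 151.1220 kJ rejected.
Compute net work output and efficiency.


W = 2666.8800 - 151.1220 = 2515.7580 kJ
eta = 2515.7580 / 2666.8800 = 0.9433 = 94.3334%

W = 2515.7580 kJ, eta = 94.3334%


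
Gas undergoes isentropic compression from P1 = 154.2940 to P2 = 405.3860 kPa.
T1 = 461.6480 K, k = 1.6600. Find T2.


(k-1)/k = 0.3976
(P2/P1)^exp = 1.4682
T2 = 461.6480 * 1.4682 = 677.8100 K

677.8100 K


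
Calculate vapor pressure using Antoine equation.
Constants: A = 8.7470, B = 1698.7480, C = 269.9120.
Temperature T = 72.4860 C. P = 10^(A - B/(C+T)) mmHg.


C+T = 342.3980
B/(C+T) = 4.9613
log10(P) = 8.7470 - 4.9613 = 3.7857
P = 10^3.7857 = 6104.8401 mmHg

6104.8401 mmHg


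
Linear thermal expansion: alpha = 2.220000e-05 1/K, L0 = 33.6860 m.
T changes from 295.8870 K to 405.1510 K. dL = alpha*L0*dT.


dT = 109.2640 K
dL = 2.220000e-05 * 33.6860 * 109.2640 = 0.081711 m
L_final = 33.767711 m

dL = 0.081711 m


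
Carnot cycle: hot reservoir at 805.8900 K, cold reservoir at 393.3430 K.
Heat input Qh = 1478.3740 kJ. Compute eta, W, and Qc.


eta = 1 - 393.3430/805.8900 = 0.5119
W = 0.5119 * 1478.3740 = 756.8015 kJ
Qc = 1478.3740 - 756.8015 = 721.5725 kJ

eta = 51.1915%, W = 756.8015 kJ, Qc = 721.5725 kJ


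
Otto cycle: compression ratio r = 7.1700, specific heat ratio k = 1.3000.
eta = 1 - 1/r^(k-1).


r^(k-1) = 1.8057
eta = 1 - 1/1.8057 = 0.4462 = 44.6211%

44.6211%


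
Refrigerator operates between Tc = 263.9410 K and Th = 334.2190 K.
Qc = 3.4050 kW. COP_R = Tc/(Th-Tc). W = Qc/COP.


COP = 263.9410 / 70.2780 = 3.7557
W = 3.4050 / 3.7557 = 0.9066 kW

COP = 3.7557, W = 0.9066 kW


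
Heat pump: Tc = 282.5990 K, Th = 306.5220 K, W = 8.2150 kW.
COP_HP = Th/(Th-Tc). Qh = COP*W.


COP = 306.5220 / 23.9230 = 12.8129
Qh = 12.8129 * 8.2150 = 105.2576 kW

COP = 12.8129, Qh = 105.2576 kW


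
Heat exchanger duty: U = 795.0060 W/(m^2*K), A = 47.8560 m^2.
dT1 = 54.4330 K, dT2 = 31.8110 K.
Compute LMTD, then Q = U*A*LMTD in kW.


LMTD = 42.1142 K
Q = 795.0060 * 47.8560 * 42.1142 = 1602268.8575 W = 1602.2689 kW

1602.2689 kW


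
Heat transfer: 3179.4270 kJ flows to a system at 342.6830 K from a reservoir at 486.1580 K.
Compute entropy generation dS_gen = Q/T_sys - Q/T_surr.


dS_sys = 3179.4270/342.6830 = 9.2780 kJ/K
dS_surr = -3179.4270/486.1580 = -6.5399 kJ/K
dS_gen = 9.2780 - 6.5399 = 2.7381 kJ/K (irreversible)

dS_gen = 2.7381 kJ/K, irreversible


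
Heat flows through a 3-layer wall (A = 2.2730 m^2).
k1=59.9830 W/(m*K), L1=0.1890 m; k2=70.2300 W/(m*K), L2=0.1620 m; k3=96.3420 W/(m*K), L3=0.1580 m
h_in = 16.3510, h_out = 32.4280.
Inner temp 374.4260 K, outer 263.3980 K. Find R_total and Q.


R_conv_in = 1/(16.3510*2.2730) = 0.0269
R_1 = 0.1890/(59.9830*2.2730) = 0.0014
R_2 = 0.1620/(70.2300*2.2730) = 0.0010
R_3 = 0.1580/(96.3420*2.2730) = 0.0007
R_conv_out = 1/(32.4280*2.2730) = 0.0136
R_total = 0.0436 K/W
Q = 111.0280 / 0.0436 = 2546.7533 W

R_total = 0.0436 K/W, Q = 2546.7533 W


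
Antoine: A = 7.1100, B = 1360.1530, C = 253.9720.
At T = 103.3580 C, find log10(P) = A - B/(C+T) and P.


C+T = 357.3300
B/(C+T) = 3.8064
log10(P) = 7.1100 - 3.8064 = 3.3036
P = 10^3.3036 = 2011.7137 mmHg

2011.7137 mmHg


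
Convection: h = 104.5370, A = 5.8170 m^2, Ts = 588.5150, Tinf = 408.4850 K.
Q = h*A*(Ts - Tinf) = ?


dT = 180.0300 K
Q = 104.5370 * 5.8170 * 180.0300 = 109474.7540 W

109474.7540 W


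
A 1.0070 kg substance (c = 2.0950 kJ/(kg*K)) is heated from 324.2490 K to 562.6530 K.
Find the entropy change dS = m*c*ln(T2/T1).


T2/T1 = 1.7352
ln(T2/T1) = 0.5512
dS = 1.0070 * 2.0950 * 0.5512 = 1.1627 kJ/K

1.1627 kJ/K


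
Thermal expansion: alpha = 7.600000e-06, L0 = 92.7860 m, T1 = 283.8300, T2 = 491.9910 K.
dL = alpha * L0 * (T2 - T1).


dT = 208.1610 K
dL = 7.600000e-06 * 92.7860 * 208.1610 = 0.146790 m
L_final = 92.932790 m

dL = 0.146790 m


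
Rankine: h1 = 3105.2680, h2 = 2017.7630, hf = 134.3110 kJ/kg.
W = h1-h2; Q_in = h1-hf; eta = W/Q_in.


W = 1087.5050 kJ/kg
Q_in = 2970.9570 kJ/kg
eta = 0.3660 = 36.6045%

eta = 36.6045%


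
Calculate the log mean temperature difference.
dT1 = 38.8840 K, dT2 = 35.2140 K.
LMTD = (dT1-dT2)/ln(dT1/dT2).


dT1/dT2 = 1.1042
ln(dT1/dT2) = 0.0991
LMTD = 3.6700 / 0.0991 = 37.0187 K

37.0187 K


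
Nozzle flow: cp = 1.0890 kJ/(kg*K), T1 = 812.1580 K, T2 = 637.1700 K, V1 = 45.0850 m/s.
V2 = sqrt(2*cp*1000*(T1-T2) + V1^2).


dT = 174.9880 K
2*cp*1000*dT = 381123.8640
V1^2 = 2032.6572
V2 = sqrt(383156.5212) = 618.9964 m/s

618.9964 m/s


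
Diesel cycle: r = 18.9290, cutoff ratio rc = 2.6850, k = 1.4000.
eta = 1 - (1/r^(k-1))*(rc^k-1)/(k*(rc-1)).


r^(k-1) = 3.2423
rc^k = 3.9859
eta = 0.6096 = 60.9617%

60.9617%


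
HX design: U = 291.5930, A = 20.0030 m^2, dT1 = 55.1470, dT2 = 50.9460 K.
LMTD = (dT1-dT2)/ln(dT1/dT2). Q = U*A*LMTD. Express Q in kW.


LMTD = 53.0188 K
Q = 291.5930 * 20.0030 * 53.0188 = 309244.3868 W = 309.2444 kW

309.2444 kW


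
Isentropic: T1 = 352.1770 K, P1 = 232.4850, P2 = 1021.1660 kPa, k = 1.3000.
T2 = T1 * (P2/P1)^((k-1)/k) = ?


(k-1)/k = 0.2308
(P2/P1)^exp = 1.4071
T2 = 352.1770 * 1.4071 = 495.5377 K

495.5377 K


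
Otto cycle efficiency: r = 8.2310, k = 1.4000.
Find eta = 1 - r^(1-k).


r^(k-1) = 2.3237
eta = 1 - 1/2.3237 = 0.5697 = 56.9653%

56.9653%


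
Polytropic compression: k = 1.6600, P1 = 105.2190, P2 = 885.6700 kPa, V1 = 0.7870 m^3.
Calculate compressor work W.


(k-1)/k = 0.3976
(P2/P1)^exp = 2.3326
W = 2.5152 * 105.2190 * 0.7870 * (2.3326 - 1) = 277.5463 kJ

277.5463 kJ


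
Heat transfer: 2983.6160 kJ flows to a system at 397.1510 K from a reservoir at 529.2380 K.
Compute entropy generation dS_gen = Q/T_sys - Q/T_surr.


dS_sys = 2983.6160/397.1510 = 7.5125 kJ/K
dS_surr = -2983.6160/529.2380 = -5.6376 kJ/K
dS_gen = 7.5125 - 5.6376 = 1.8750 kJ/K (irreversible)

dS_gen = 1.8750 kJ/K, irreversible


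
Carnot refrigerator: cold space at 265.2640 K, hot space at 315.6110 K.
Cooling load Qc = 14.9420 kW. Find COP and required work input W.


COP = 265.2640 / 50.3470 = 5.2687
W = 14.9420 / 5.2687 = 2.8360 kW

COP = 5.2687, W = 2.8360 kW


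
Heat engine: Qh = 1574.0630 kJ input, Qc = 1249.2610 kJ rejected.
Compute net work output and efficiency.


W = 1574.0630 - 1249.2610 = 324.8020 kJ
eta = 324.8020 / 1574.0630 = 0.2063 = 20.6346%

W = 324.8020 kJ, eta = 20.6346%


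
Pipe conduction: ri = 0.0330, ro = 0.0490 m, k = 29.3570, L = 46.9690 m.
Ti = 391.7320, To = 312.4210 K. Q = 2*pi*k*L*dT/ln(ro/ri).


dT = 79.3110 K
ln(ro/ri) = 0.3953
Q = 2*pi*29.3570*46.9690*79.3110 / 0.3953 = 1738182.9023 W

1738182.9023 W


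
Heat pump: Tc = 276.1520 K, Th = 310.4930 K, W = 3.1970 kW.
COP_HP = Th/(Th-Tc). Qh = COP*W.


COP = 310.4930 / 34.3410 = 9.0415
Qh = 9.0415 * 3.1970 = 28.9056 kW

COP = 9.0415, Qh = 28.9056 kW


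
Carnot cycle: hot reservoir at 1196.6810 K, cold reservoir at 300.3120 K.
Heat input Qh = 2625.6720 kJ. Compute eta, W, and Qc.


eta = 1 - 300.3120/1196.6810 = 0.7490
W = 0.7490 * 2625.6720 = 1966.7489 kJ
Qc = 2625.6720 - 1966.7489 = 658.9231 kJ

eta = 74.9046%, W = 1966.7489 kJ, Qc = 658.9231 kJ


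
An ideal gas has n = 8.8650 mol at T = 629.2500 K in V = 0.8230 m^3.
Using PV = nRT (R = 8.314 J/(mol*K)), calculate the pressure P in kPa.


P = nRT/V = 8.8650 * 8.314 * 629.2500 / 0.8230
= 46377.9966 / 0.8230 = 56352.3652 Pa = 56.3524 kPa

56.3524 kPa


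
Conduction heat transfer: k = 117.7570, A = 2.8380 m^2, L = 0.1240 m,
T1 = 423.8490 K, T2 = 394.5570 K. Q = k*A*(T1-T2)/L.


dT = 29.2920 K
Q = 117.7570 * 2.8380 * 29.2920 / 0.1240 = 78945.3336 W

78945.3336 W


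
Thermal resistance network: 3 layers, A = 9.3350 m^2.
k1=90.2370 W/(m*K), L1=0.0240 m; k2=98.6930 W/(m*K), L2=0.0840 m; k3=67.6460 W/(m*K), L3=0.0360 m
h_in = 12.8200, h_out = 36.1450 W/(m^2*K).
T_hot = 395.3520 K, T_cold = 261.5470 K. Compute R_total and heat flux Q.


R_conv_in = 1/(12.8200*9.3350) = 0.0084
R_1 = 0.0240/(90.2370*9.3350) = 2.8491e-05
R_2 = 0.0840/(98.6930*9.3350) = 9.1176e-05
R_3 = 0.0360/(67.6460*9.3350) = 5.7009e-05
R_conv_out = 1/(36.1450*9.3350) = 0.0030
R_total = 0.0115 K/W
Q = 133.8050 / 0.0115 = 11638.8779 W

R_total = 0.0115 K/W, Q = 11638.8779 W


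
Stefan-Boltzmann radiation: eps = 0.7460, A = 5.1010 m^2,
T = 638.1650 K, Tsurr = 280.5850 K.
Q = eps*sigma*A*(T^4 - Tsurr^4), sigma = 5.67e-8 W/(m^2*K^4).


T^4 = 1.6586e+11
Tsurr^4 = 6.1981e+09
Q = 0.7460 * 5.67e-8 * 5.1010 * 1.5966e+11 = 34448.3497 W

34448.3497 W


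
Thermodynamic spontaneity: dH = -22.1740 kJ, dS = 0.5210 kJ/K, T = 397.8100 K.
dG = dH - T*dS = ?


T*dS = 397.8100 * 0.5210 = 207.2590 kJ
dG = -22.1740 - 207.2590 = -229.4330 kJ (spontaneous)

dG = -229.4330 kJ, spontaneous


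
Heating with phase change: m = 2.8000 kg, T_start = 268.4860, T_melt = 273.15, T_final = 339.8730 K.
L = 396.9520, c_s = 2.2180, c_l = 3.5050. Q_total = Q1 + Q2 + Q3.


Q1 (sensible, solid) = 2.8000 * 2.2180 * 4.6640 = 28.9653 kJ
Q2 (latent) = 2.8000 * 396.9520 = 1111.4656 kJ
Q3 (sensible, liquid) = 2.8000 * 3.5050 * 66.7230 = 654.8195 kJ
Q_total = 1795.2504 kJ

1795.2504 kJ


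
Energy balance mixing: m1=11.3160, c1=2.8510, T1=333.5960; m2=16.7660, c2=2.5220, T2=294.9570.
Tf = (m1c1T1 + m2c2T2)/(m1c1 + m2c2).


num = 23234.3643
den = 74.5458
Tf = 311.6792 K

311.6792 K


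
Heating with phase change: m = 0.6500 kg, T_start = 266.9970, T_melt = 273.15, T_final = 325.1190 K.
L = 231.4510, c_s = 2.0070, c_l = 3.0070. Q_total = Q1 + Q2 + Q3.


Q1 (sensible, solid) = 0.6500 * 2.0070 * 6.1530 = 8.0269 kJ
Q2 (latent) = 0.6500 * 231.4510 = 150.4432 kJ
Q3 (sensible, liquid) = 0.6500 * 3.0070 * 51.9690 = 101.5760 kJ
Q_total = 260.0461 kJ

260.0461 kJ


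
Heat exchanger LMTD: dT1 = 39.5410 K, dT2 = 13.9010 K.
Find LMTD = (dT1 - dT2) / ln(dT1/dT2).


dT1/dT2 = 2.8445
ln(dT1/dT2) = 1.0454
LMTD = 25.6400 / 1.0454 = 24.5270 K

24.5270 K


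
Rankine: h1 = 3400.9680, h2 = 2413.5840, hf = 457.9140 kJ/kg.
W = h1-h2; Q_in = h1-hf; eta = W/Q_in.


W = 987.3840 kJ/kg
Q_in = 2943.0540 kJ/kg
eta = 0.3355 = 33.5496%

eta = 33.5496%


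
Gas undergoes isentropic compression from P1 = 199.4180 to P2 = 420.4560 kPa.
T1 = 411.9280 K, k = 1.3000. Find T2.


(k-1)/k = 0.2308
(P2/P1)^exp = 1.1878
T2 = 411.9280 * 1.1878 = 489.3059 K

489.3059 K


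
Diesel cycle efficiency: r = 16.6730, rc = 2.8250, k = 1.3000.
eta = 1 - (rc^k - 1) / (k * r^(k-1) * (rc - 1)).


r^(k-1) = 2.3260
rc^k = 3.8577
eta = 0.4822 = 48.2154%

48.2154%


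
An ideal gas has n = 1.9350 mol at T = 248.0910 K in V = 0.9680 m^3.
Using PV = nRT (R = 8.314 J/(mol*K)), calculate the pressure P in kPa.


P = nRT/V = 1.9350 * 8.314 * 248.0910 / 0.9680
= 3991.1863 / 0.9680 = 4123.1263 Pa = 4.1231 kPa

4.1231 kPa


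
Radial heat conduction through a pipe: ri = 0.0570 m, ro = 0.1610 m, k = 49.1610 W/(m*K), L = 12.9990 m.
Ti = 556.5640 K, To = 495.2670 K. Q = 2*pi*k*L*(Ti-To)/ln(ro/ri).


dT = 61.2970 K
ln(ro/ri) = 1.0384
Q = 2*pi*49.1610*12.9990*61.2970 / 1.0384 = 237030.7429 W

237030.7429 W


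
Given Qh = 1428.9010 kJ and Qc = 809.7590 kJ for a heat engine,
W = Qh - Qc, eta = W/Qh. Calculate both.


W = 1428.9010 - 809.7590 = 619.1420 kJ
eta = 619.1420 / 1428.9010 = 0.4333 = 43.3299%

W = 619.1420 kJ, eta = 43.3299%


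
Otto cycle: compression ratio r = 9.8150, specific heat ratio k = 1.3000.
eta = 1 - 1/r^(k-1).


r^(k-1) = 1.9841
eta = 1 - 1/1.9841 = 0.4960 = 49.5997%

49.5997%


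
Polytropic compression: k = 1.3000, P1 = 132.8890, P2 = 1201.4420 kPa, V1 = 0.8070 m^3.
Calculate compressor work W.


(k-1)/k = 0.2308
(P2/P1)^exp = 1.6621
W = 4.3333 * 132.8890 * 0.8070 * (1.6621 - 1) = 307.6998 kJ

307.6998 kJ


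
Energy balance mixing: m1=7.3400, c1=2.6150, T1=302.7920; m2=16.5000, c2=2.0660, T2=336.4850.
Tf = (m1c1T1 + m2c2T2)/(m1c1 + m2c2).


num = 17282.2571
den = 53.2831
Tf = 324.3478 K

324.3478 K


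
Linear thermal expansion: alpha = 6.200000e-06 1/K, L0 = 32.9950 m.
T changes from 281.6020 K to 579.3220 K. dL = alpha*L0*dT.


dT = 297.7200 K
dL = 6.200000e-06 * 32.9950 * 297.7200 = 0.060904 m
L_final = 33.055904 m

dL = 0.060904 m


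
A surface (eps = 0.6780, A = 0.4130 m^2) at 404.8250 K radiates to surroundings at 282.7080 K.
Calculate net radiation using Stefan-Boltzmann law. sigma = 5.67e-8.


T^4 = 2.6858e+10
Tsurr^4 = 6.3878e+09
Q = 0.6780 * 5.67e-8 * 0.4130 * 2.0470e+10 = 324.9966 W

324.9966 W


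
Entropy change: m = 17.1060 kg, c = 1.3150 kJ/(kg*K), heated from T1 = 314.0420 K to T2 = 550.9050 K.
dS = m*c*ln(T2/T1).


T2/T1 = 1.7542
ln(T2/T1) = 0.5620
dS = 17.1060 * 1.3150 * 0.5620 = 12.6426 kJ/K

12.6426 kJ/K


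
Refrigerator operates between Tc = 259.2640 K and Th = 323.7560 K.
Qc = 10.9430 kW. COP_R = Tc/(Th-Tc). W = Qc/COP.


COP = 259.2640 / 64.4920 = 4.0201
W = 10.9430 / 4.0201 = 2.7221 kW

COP = 4.0201, W = 2.7221 kW


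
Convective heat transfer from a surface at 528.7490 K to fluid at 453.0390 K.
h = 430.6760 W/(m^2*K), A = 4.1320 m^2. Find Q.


dT = 75.7100 K
Q = 430.6760 * 4.1320 * 75.7100 = 134729.9752 W

134729.9752 W


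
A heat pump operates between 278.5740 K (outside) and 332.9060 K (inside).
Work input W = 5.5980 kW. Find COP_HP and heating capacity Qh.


COP = 332.9060 / 54.3320 = 6.1273
Qh = 6.1273 * 5.5980 = 34.3004 kW

COP = 6.1273, Qh = 34.3004 kW


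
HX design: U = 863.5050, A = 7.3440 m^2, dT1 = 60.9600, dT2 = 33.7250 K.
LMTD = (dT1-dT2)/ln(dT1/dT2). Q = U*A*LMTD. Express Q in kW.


LMTD = 46.0067 K
Q = 863.5050 * 7.3440 * 46.0067 = 291755.4408 W = 291.7554 kW

291.7554 kW


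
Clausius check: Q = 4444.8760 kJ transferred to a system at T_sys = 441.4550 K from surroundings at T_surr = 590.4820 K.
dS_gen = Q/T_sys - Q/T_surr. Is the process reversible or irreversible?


dS_sys = 4444.8760/441.4550 = 10.0687 kJ/K
dS_surr = -4444.8760/590.4820 = -7.5275 kJ/K
dS_gen = 10.0687 - 7.5275 = 2.5412 kJ/K (irreversible)

dS_gen = 2.5412 kJ/K, irreversible


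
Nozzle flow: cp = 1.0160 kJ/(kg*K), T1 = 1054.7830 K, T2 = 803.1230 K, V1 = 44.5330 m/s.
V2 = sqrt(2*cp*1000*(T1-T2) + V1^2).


dT = 251.6600 K
2*cp*1000*dT = 511373.1200
V1^2 = 1983.1881
V2 = sqrt(513356.3081) = 716.4889 m/s

716.4889 m/s


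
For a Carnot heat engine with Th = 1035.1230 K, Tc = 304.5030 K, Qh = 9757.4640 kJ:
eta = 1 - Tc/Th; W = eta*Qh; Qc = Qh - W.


eta = 1 - 304.5030/1035.1230 = 0.7058
W = 0.7058 * 9757.4640 = 6887.1026 kJ
Qc = 9757.4640 - 6887.1026 = 2870.3614 kJ

eta = 70.5829%, W = 6887.1026 kJ, Qc = 2870.3614 kJ


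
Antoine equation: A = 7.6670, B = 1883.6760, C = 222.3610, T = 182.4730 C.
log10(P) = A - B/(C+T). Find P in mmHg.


C+T = 404.8340
B/(C+T) = 4.6530
log10(P) = 7.6670 - 4.6530 = 3.0140
P = 10^3.0140 = 1032.8589 mmHg

1032.8589 mmHg


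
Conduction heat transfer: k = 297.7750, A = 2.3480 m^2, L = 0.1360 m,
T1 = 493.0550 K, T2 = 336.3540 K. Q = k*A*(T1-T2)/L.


dT = 156.7010 K
Q = 297.7750 * 2.3480 * 156.7010 / 0.1360 = 805599.4953 W

805599.4953 W


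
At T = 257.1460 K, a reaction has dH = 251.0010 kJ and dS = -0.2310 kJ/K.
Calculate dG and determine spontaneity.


T*dS = 257.1460 * -0.2310 = -59.4007 kJ
dG = 251.0010 + 59.4007 = 310.4017 kJ (non-spontaneous)

dG = 310.4017 kJ, non-spontaneous


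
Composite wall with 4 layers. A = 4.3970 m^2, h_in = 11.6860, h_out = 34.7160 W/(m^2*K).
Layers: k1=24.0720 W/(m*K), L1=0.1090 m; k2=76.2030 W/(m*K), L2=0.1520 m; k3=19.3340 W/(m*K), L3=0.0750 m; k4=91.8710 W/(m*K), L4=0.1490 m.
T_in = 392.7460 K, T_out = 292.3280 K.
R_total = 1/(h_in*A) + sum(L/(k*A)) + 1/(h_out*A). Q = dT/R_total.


R_conv_in = 1/(11.6860*4.3970) = 0.0195
R_1 = 0.1090/(24.0720*4.3970) = 0.0010
R_2 = 0.1520/(76.2030*4.3970) = 0.0005
R_3 = 0.0750/(19.3340*4.3970) = 0.0009
R_4 = 0.1490/(91.8710*4.3970) = 0.0004
R_conv_out = 1/(34.7160*4.3970) = 0.0066
R_total = 0.0287 K/W
Q = 100.4180 / 0.0287 = 3493.1409 W

R_total = 0.0287 K/W, Q = 3493.1409 W


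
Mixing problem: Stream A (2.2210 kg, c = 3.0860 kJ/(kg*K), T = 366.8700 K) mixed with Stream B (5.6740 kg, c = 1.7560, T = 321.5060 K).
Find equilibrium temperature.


num = 5717.8684
den = 16.8176
Tf = 339.9941 K

339.9941 K


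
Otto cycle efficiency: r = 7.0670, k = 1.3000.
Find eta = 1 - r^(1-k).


r^(k-1) = 1.7979
eta = 1 - 1/1.7979 = 0.4438 = 44.3802%

44.3802%


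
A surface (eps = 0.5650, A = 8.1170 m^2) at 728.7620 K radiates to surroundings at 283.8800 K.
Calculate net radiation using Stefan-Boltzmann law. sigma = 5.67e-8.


T^4 = 2.8206e+11
Tsurr^4 = 6.4944e+09
Q = 0.5650 * 5.67e-8 * 8.1170 * 2.7557e+11 = 71656.1480 W

71656.1480 W


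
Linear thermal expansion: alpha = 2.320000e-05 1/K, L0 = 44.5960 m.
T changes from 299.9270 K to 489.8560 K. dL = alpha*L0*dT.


dT = 189.9290 K
dL = 2.320000e-05 * 44.5960 * 189.9290 = 0.196506 m
L_final = 44.792506 m

dL = 0.196506 m


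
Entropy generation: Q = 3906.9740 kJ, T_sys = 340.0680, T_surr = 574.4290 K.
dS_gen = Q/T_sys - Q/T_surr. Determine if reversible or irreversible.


dS_sys = 3906.9740/340.0680 = 11.4888 kJ/K
dS_surr = -3906.9740/574.4290 = -6.8015 kJ/K
dS_gen = 11.4888 - 6.8015 = 4.6873 kJ/K (irreversible)

dS_gen = 4.6873 kJ/K, irreversible


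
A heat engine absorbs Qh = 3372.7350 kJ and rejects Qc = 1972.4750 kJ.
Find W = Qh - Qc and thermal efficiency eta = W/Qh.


W = 3372.7350 - 1972.4750 = 1400.2600 kJ
eta = 1400.2600 / 3372.7350 = 0.4152 = 41.5170%

W = 1400.2600 kJ, eta = 41.5170%


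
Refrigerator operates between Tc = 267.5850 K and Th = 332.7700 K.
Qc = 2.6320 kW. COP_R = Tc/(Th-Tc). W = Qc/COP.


COP = 267.5850 / 65.1850 = 4.1050
W = 2.6320 / 4.1050 = 0.6412 kW

COP = 4.1050, W = 0.6412 kW


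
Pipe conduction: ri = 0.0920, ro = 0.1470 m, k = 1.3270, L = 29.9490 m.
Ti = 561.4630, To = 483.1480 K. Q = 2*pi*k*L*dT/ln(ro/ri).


dT = 78.3150 K
ln(ro/ri) = 0.4686
Q = 2*pi*1.3270*29.9490*78.3150 / 0.4686 = 41728.7138 W

41728.7138 W


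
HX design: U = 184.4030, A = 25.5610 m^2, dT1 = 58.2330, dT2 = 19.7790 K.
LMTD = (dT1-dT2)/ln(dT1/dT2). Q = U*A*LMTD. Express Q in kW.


LMTD = 35.6111 K
Q = 184.4030 * 25.5610 * 35.6111 = 167853.8775 W = 167.8539 kW

167.8539 kW


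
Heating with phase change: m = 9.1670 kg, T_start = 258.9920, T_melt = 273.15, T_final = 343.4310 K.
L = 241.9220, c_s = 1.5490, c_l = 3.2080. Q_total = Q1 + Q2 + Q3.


Q1 (sensible, solid) = 9.1670 * 1.5490 * 14.1580 = 201.0391 kJ
Q2 (latent) = 9.1670 * 241.9220 = 2217.6990 kJ
Q3 (sensible, liquid) = 9.1670 * 3.2080 * 70.2810 = 2066.8051 kJ
Q_total = 4485.5432 kJ

4485.5432 kJ


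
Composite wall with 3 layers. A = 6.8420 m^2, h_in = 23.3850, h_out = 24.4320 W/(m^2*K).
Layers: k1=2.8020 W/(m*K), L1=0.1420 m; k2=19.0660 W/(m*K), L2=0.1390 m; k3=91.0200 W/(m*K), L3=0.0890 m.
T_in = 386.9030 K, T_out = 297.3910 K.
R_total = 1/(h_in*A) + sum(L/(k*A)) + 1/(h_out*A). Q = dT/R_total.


R_conv_in = 1/(23.3850*6.8420) = 0.0062
R_1 = 0.1420/(2.8020*6.8420) = 0.0074
R_2 = 0.1390/(19.0660*6.8420) = 0.0011
R_3 = 0.0890/(91.0200*6.8420) = 0.0001
R_conv_out = 1/(24.4320*6.8420) = 0.0060
R_total = 0.0208 K/W
Q = 89.5120 / 0.0208 = 4293.6519 W

R_total = 0.0208 K/W, Q = 4293.6519 W


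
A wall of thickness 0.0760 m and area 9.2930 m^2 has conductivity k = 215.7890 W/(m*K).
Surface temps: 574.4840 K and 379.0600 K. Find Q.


dT = 195.4240 K
Q = 215.7890 * 9.2930 * 195.4240 / 0.0760 = 5156434.9768 W

5156434.9768 W


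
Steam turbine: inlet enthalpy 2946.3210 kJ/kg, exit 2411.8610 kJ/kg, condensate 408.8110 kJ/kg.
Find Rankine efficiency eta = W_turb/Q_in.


W = 534.4600 kJ/kg
Q_in = 2537.5100 kJ/kg
eta = 0.2106 = 21.0624%

eta = 21.0624%


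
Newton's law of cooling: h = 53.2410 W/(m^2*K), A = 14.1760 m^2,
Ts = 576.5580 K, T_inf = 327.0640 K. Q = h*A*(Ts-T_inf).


dT = 249.4940 K
Q = 53.2410 * 14.1760 * 249.4940 = 188304.2033 W

188304.2033 W


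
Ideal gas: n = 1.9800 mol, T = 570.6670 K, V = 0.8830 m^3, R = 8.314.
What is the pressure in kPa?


P = nRT/V = 1.9800 * 8.314 * 570.6670 / 0.8830
= 9394.1604 / 0.8830 = 10638.9132 Pa = 10.6389 kPa

10.6389 kPa


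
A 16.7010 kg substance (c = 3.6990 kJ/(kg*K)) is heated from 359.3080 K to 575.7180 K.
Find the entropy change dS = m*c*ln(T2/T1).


T2/T1 = 1.6023
ln(T2/T1) = 0.4714
dS = 16.7010 * 3.6990 * 0.4714 = 29.1240 kJ/K

29.1240 kJ/K


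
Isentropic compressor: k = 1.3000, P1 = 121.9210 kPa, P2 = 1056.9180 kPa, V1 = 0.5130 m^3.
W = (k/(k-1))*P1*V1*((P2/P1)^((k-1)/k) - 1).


(k-1)/k = 0.2308
(P2/P1)^exp = 1.6461
W = 4.3333 * 121.9210 * 0.5130 * (1.6461 - 1) = 175.1094 kJ

175.1094 kJ


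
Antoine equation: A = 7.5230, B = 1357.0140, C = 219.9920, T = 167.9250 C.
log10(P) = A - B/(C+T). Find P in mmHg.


C+T = 387.9170
B/(C+T) = 3.4982
log10(P) = 7.5230 - 3.4982 = 4.0248
P = 10^4.0248 = 10587.4875 mmHg

10587.4875 mmHg


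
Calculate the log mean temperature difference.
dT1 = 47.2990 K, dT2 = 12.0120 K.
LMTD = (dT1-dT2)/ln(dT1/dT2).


dT1/dT2 = 3.9376
ln(dT1/dT2) = 1.3706
LMTD = 35.2870 / 1.3706 = 25.7460 K

25.7460 K


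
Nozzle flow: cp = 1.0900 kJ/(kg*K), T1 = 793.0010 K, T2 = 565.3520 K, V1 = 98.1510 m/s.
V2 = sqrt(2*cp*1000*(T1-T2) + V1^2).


dT = 227.6490 K
2*cp*1000*dT = 496274.8200
V1^2 = 9633.6188
V2 = sqrt(505908.4388) = 711.2724 m/s

711.2724 m/s


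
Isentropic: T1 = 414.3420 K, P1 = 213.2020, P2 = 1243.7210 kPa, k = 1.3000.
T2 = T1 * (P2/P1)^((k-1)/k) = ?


(k-1)/k = 0.2308
(P2/P1)^exp = 1.5023
T2 = 414.3420 * 1.5023 = 622.4614 K

622.4614 K


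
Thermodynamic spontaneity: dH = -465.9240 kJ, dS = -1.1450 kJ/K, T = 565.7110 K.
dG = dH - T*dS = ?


T*dS = 565.7110 * -1.1450 = -647.7391 kJ
dG = -465.9240 + 647.7391 = 181.8151 kJ (non-spontaneous)

dG = 181.8151 kJ, non-spontaneous


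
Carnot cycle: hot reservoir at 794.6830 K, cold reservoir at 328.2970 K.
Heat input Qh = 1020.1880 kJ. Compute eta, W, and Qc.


eta = 1 - 328.2970/794.6830 = 0.5869
W = 0.5869 * 1020.1880 = 598.7311 kJ
Qc = 1020.1880 - 598.7311 = 421.4569 kJ

eta = 58.6883%, W = 598.7311 kJ, Qc = 421.4569 kJ


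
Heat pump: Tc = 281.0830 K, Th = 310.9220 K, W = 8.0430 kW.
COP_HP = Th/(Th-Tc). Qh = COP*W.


COP = 310.9220 / 29.8390 = 10.4200
Qh = 10.4200 * 8.0430 = 83.8080 kW

COP = 10.4200, Qh = 83.8080 kW


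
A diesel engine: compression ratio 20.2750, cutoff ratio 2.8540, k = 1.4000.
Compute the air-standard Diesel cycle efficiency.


r^(k-1) = 3.3326
rc^k = 4.3415
eta = 0.6137 = 61.3710%

61.3710%


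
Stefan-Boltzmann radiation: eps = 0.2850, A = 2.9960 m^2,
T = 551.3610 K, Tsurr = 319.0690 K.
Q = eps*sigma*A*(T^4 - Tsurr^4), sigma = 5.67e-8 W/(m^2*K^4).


T^4 = 9.2415e+10
Tsurr^4 = 1.0364e+10
Q = 0.2850 * 5.67e-8 * 2.9960 * 8.2051e+10 = 3972.4106 W

3972.4106 W


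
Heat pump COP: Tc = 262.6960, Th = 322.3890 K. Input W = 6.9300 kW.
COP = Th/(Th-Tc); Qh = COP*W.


COP = 322.3890 / 59.6930 = 5.4008
Qh = 5.4008 * 6.9300 = 37.4274 kW

COP = 5.4008, Qh = 37.4274 kW


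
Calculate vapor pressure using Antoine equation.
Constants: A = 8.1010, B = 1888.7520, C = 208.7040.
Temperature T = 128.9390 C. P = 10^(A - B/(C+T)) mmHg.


C+T = 337.6430
B/(C+T) = 5.5939
log10(P) = 8.1010 - 5.5939 = 2.5071
P = 10^2.5071 = 321.4163 mmHg

321.4163 mmHg


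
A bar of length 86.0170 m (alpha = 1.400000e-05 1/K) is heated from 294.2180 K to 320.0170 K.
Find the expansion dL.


dT = 25.7990 K
dL = 1.400000e-05 * 86.0170 * 25.7990 = 0.031068 m
L_final = 86.048068 m

dL = 0.031068 m


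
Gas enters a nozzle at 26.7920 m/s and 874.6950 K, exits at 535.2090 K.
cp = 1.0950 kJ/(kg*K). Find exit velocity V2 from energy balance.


dT = 339.4860 K
2*cp*1000*dT = 743474.3400
V1^2 = 717.8113
V2 = sqrt(744192.1513) = 862.6657 m/s

862.6657 m/s


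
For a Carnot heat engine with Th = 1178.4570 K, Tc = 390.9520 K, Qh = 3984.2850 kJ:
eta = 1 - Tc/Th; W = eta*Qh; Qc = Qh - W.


eta = 1 - 390.9520/1178.4570 = 0.6683
W = 0.6683 * 3984.2850 = 2662.5022 kJ
Qc = 3984.2850 - 2662.5022 = 1321.7828 kJ

eta = 66.8251%, W = 2662.5022 kJ, Qc = 1321.7828 kJ


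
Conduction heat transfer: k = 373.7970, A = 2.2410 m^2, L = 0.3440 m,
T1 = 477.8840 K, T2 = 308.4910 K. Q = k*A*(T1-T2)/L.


dT = 169.3930 K
Q = 373.7970 * 2.2410 * 169.3930 / 0.3440 = 412491.1974 W

412491.1974 W


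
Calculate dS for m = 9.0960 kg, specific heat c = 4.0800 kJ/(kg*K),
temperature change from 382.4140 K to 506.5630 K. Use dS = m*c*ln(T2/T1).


T2/T1 = 1.3246
ln(T2/T1) = 0.2811
dS = 9.0960 * 4.0800 * 0.2811 = 10.4338 kJ/K

10.4338 kJ/K


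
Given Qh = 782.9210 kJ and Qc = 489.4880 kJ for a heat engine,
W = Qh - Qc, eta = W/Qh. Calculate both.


W = 782.9210 - 489.4880 = 293.4330 kJ
eta = 293.4330 / 782.9210 = 0.3748 = 37.4793%

W = 293.4330 kJ, eta = 37.4793%


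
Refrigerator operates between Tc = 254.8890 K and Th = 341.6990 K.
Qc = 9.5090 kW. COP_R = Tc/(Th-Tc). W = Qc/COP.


COP = 254.8890 / 86.8100 = 2.9362
W = 9.5090 / 2.9362 = 3.2386 kW

COP = 2.9362, W = 3.2386 kW


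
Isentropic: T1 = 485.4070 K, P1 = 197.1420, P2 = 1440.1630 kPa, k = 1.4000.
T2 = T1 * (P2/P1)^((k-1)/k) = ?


(k-1)/k = 0.2857
(P2/P1)^exp = 1.7650
T2 = 485.4070 * 1.7650 = 856.7580 K

856.7580 K


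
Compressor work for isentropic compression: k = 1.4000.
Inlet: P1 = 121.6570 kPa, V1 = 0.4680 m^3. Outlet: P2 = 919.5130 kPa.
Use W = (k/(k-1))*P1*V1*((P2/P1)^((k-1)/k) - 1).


(k-1)/k = 0.2857
(P2/P1)^exp = 1.7823
W = 3.5000 * 121.6570 * 0.4680 * (1.7823 - 1) = 155.8894 kJ

155.8894 kJ


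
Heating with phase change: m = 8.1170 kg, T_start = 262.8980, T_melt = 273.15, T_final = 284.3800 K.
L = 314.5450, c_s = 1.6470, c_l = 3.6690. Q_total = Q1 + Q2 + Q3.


Q1 (sensible, solid) = 8.1170 * 1.6470 * 10.2520 = 137.0559 kJ
Q2 (latent) = 8.1170 * 314.5450 = 2553.1618 kJ
Q3 (sensible, liquid) = 8.1170 * 3.6690 * 11.2300 = 334.4437 kJ
Q_total = 3024.6614 kJ

3024.6614 kJ


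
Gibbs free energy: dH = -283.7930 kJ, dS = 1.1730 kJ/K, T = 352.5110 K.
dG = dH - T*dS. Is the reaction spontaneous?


T*dS = 352.5110 * 1.1730 = 413.4954 kJ
dG = -283.7930 - 413.4954 = -697.2884 kJ (spontaneous)

dG = -697.2884 kJ, spontaneous


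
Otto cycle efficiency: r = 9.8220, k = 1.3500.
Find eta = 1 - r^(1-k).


r^(k-1) = 2.2247
eta = 1 - 1/2.2247 = 0.5505 = 55.0500%

55.0500%


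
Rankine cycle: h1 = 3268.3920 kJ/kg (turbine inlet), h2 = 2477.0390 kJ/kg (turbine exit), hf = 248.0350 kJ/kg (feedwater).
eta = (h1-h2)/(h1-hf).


W = 791.3530 kJ/kg
Q_in = 3020.3570 kJ/kg
eta = 0.2620 = 26.2006%

eta = 26.2006%


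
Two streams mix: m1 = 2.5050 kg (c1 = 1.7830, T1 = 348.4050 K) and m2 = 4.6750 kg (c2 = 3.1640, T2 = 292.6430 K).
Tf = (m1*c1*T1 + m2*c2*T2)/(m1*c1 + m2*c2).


num = 5884.8088
den = 19.2581
Tf = 305.5755 K

305.5755 K


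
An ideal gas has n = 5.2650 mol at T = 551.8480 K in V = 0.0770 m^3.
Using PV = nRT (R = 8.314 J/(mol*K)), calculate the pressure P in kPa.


P = nRT/V = 5.2650 * 8.314 * 551.8480 / 0.0770
= 24156.1584 / 0.0770 = 313716.3428 Pa = 313.7163 kPa

313.7163 kPa


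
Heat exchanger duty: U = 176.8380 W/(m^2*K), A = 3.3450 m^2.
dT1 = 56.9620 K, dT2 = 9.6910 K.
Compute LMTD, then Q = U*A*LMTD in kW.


LMTD = 26.6889 K
Q = 176.8380 * 3.3450 * 26.6889 = 15787.0923 W = 15.7871 kW

15.7871 kW


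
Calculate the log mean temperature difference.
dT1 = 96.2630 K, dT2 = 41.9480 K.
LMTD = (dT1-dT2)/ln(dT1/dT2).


dT1/dT2 = 2.2948
ln(dT1/dT2) = 0.8307
LMTD = 54.3150 / 0.8307 = 65.3883 K

65.3883 K


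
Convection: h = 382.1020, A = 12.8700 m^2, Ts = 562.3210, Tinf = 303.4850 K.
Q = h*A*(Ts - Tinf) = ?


dT = 258.8360 K
Q = 382.1020 * 12.8700 * 258.8360 = 1272865.5646 W

1272865.5646 W


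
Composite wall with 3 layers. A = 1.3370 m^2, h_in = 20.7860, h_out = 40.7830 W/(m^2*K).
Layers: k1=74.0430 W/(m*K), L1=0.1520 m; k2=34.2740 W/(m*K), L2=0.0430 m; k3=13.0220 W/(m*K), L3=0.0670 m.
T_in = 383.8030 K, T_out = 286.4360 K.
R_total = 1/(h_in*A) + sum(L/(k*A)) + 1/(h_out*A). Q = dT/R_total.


R_conv_in = 1/(20.7860*1.3370) = 0.0360
R_1 = 0.1520/(74.0430*1.3370) = 0.0015
R_2 = 0.0430/(34.2740*1.3370) = 0.0009
R_3 = 0.0670/(13.0220*1.3370) = 0.0038
R_conv_out = 1/(40.7830*1.3370) = 0.0183
R_total = 0.0606 K/W
Q = 97.3670 / 0.0606 = 1605.5328 W

R_total = 0.0606 K/W, Q = 1605.5328 W


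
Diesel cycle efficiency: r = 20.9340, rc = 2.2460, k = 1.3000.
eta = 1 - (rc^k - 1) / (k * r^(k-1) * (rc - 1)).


r^(k-1) = 2.4903
rc^k = 2.8631
eta = 0.5381 = 53.8137%

53.8137%


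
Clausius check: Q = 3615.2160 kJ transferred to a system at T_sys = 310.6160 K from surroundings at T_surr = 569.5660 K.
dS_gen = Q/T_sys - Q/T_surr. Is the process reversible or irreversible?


dS_sys = 3615.2160/310.6160 = 11.6389 kJ/K
dS_surr = -3615.2160/569.5660 = -6.3473 kJ/K
dS_gen = 11.6389 - 6.3473 = 5.2915 kJ/K (irreversible)

dS_gen = 5.2915 kJ/K, irreversible


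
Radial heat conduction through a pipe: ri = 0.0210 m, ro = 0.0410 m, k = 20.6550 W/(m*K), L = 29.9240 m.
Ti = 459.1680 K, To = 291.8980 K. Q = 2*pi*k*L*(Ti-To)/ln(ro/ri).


dT = 167.2700 K
ln(ro/ri) = 0.6690
Q = 2*pi*20.6550*29.9240*167.2700 / 0.6690 = 970922.2115 W

970922.2115 W


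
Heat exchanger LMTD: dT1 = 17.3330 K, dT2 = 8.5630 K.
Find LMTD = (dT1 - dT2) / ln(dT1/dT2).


dT1/dT2 = 2.0242
ln(dT1/dT2) = 0.7052
LMTD = 8.7700 / 0.7052 = 12.4369 K

12.4369 K


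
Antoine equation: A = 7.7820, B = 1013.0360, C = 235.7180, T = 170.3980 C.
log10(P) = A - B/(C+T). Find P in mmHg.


C+T = 406.1160
B/(C+T) = 2.4944
log10(P) = 7.7820 - 2.4944 = 5.2876
P = 10^5.2876 = 193887.6462 mmHg

193887.6462 mmHg


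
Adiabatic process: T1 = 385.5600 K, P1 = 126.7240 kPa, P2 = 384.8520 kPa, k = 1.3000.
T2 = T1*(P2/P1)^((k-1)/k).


(k-1)/k = 0.2308
(P2/P1)^exp = 1.2922
T2 = 385.5600 * 1.2922 = 498.2222 K

498.2222 K


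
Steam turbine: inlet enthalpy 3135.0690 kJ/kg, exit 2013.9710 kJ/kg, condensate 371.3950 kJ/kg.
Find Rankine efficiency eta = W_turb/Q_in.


W = 1121.0980 kJ/kg
Q_in = 2763.6740 kJ/kg
eta = 0.4057 = 40.5655%

eta = 40.5655%


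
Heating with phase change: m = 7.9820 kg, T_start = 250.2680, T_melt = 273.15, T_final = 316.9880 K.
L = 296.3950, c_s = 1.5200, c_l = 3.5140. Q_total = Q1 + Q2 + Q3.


Q1 (sensible, solid) = 7.9820 * 1.5200 * 22.8820 = 277.6191 kJ
Q2 (latent) = 7.9820 * 296.3950 = 2365.8249 kJ
Q3 (sensible, liquid) = 7.9820 * 3.5140 * 43.8380 = 1229.6010 kJ
Q_total = 3873.0450 kJ

3873.0450 kJ


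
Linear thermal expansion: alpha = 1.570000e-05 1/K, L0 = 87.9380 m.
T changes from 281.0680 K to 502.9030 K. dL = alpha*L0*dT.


dT = 221.8350 K
dL = 1.570000e-05 * 87.9380 * 221.8350 = 0.306271 m
L_final = 88.244271 m

dL = 0.306271 m


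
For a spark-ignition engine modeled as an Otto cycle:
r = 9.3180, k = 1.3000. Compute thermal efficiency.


r^(k-1) = 1.9534
eta = 1 - 1/1.9534 = 0.4881 = 48.8079%

48.8079%


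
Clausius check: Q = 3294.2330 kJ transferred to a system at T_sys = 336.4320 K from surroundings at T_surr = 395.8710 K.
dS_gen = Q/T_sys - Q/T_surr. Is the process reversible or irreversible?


dS_sys = 3294.2330/336.4320 = 9.7917 kJ/K
dS_surr = -3294.2330/395.8710 = -8.3215 kJ/K
dS_gen = 9.7917 - 8.3215 = 1.4702 kJ/K (irreversible)

dS_gen = 1.4702 kJ/K, irreversible


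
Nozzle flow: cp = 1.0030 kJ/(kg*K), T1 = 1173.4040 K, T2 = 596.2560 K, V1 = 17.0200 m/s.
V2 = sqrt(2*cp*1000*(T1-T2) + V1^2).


dT = 577.1480 K
2*cp*1000*dT = 1157758.8880
V1^2 = 289.6804
V2 = sqrt(1158048.5684) = 1076.1267 m/s

1076.1267 m/s


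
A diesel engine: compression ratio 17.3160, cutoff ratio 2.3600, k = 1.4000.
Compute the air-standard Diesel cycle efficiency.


r^(k-1) = 3.1288
rc^k = 3.3272
eta = 0.6094 = 60.9353%

60.9353%


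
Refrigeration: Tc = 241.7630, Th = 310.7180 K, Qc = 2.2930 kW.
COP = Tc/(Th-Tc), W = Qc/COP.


COP = 241.7630 / 68.9550 = 3.5061
W = 2.2930 / 3.5061 = 0.6540 kW

COP = 3.5061, W = 0.6540 kW


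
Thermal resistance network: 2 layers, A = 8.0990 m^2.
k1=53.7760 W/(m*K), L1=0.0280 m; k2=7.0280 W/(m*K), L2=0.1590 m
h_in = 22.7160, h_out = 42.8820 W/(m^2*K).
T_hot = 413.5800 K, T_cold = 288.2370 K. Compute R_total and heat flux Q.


R_conv_in = 1/(22.7160*8.0990) = 0.0054
R_1 = 0.0280/(53.7760*8.0990) = 6.4289e-05
R_2 = 0.1590/(7.0280*8.0990) = 0.0028
R_conv_out = 1/(42.8820*8.0990) = 0.0029
R_total = 0.0112 K/W
Q = 125.3430 / 0.0112 = 11218.8814 W

R_total = 0.0112 K/W, Q = 11218.8814 W


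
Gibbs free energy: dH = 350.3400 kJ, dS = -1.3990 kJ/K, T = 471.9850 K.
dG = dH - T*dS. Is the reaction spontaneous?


T*dS = 471.9850 * -1.3990 = -660.3070 kJ
dG = 350.3400 + 660.3070 = 1010.6470 kJ (non-spontaneous)

dG = 1010.6470 kJ, non-spontaneous


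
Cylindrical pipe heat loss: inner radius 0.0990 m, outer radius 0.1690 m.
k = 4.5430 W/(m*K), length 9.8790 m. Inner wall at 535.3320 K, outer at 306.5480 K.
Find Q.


dT = 228.7840 K
ln(ro/ri) = 0.5348
Q = 2*pi*4.5430*9.8790*228.7840 / 0.5348 = 120638.7988 W

120638.7988 W


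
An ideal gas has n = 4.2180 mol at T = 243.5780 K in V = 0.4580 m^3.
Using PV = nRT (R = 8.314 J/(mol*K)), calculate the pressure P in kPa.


P = nRT/V = 4.2180 * 8.314 * 243.5780 / 0.4580
= 8541.9034 / 0.4580 = 18650.4441 Pa = 18.6504 kPa

18.6504 kPa


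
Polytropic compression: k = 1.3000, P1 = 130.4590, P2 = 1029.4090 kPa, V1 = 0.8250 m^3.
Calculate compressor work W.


(k-1)/k = 0.2308
(P2/P1)^exp = 1.6107
W = 4.3333 * 130.4590 * 0.8250 * (1.6107 - 1) = 284.8451 kJ

284.8451 kJ


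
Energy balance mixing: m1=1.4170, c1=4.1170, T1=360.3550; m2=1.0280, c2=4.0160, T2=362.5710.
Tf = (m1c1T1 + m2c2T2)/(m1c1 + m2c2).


num = 3599.0906
den = 9.9622
Tf = 361.2733 K

361.2733 K


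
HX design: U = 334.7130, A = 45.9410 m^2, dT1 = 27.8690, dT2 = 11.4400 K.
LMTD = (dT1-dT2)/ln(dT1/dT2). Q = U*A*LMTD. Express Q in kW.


LMTD = 18.4513 K
Q = 334.7130 * 45.9410 * 18.4513 = 283726.2404 W = 283.7262 kW

283.7262 kW


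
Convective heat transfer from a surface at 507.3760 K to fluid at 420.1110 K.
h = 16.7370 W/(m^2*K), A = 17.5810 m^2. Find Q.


dT = 87.2650 K
Q = 16.7370 * 17.5810 * 87.2650 = 25678.0052 W

25678.0052 W


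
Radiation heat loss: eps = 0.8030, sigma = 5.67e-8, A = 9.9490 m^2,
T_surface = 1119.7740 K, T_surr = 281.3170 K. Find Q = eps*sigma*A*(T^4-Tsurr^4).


T^4 = 1.5722e+12
Tsurr^4 = 6.2630e+09
Q = 0.8030 * 5.67e-8 * 9.9490 * 1.5660e+12 = 709359.0199 W

709359.0199 W


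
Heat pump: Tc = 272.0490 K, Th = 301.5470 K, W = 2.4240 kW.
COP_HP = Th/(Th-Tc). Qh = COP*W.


COP = 301.5470 / 29.4980 = 10.2226
Qh = 10.2226 * 2.4240 = 24.7796 kW

COP = 10.2226, Qh = 24.7796 kW


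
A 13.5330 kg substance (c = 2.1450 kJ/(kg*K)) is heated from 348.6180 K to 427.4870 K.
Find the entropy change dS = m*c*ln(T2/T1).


T2/T1 = 1.2262
ln(T2/T1) = 0.2039
dS = 13.5330 * 2.1450 * 0.2039 = 5.9202 kJ/K

5.9202 kJ/K


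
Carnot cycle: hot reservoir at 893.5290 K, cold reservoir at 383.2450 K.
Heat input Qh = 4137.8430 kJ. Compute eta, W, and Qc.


eta = 1 - 383.2450/893.5290 = 0.5711
W = 0.5711 * 4137.8430 = 2363.0739 kJ
Qc = 4137.8430 - 2363.0739 = 1774.7691 kJ

eta = 57.1088%, W = 2363.0739 kJ, Qc = 1774.7691 kJ


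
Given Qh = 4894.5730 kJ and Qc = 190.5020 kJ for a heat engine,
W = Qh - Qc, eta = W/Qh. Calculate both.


W = 4894.5730 - 190.5020 = 4704.0710 kJ
eta = 4704.0710 / 4894.5730 = 0.9611 = 96.1079%

W = 4704.0710 kJ, eta = 96.1079%


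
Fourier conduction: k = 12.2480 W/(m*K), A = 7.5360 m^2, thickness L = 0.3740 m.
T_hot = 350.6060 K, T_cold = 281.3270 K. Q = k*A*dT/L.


dT = 69.2790 K
Q = 12.2480 * 7.5360 * 69.2790 / 0.3740 = 17097.6363 W

17097.6363 W


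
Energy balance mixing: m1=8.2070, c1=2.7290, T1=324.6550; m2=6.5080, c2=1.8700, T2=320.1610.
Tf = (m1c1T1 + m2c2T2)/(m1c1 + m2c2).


num = 11167.6131
den = 34.5669
Tf = 323.0728 K

323.0728 K


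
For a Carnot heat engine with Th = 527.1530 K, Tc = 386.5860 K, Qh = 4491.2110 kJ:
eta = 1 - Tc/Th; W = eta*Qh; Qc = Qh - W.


eta = 1 - 386.5860/527.1530 = 0.2667
W = 0.2667 * 4491.2110 = 1197.5955 kJ
Qc = 4491.2110 - 1197.5955 = 3293.6155 kJ

eta = 26.6653%, W = 1197.5955 kJ, Qc = 3293.6155 kJ


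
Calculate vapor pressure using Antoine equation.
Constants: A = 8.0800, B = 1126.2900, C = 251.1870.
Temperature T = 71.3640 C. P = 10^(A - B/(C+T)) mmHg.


C+T = 322.5510
B/(C+T) = 3.4918
log10(P) = 8.0800 - 3.4918 = 4.5882
P = 10^4.5882 = 38741.8274 mmHg

38741.8274 mmHg


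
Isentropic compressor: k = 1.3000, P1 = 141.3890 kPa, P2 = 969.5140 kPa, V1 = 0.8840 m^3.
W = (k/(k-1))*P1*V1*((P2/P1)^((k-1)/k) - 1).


(k-1)/k = 0.2308
(P2/P1)^exp = 1.5594
W = 4.3333 * 141.3890 * 0.8840 * (1.5594 - 1) = 302.9741 kJ

302.9741 kJ


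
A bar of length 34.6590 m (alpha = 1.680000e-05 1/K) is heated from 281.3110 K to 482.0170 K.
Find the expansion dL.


dT = 200.7060 K
dL = 1.680000e-05 * 34.6590 * 200.7060 = 0.116865 m
L_final = 34.775865 m

dL = 0.116865 m


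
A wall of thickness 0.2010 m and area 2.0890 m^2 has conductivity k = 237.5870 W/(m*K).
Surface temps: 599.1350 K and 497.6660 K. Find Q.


dT = 101.4690 K
Q = 237.5870 * 2.0890 * 101.4690 / 0.2010 = 250552.3247 W

250552.3247 W


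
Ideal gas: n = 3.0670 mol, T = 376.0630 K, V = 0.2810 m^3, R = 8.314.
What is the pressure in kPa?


P = nRT/V = 3.0670 * 8.314 * 376.0630 / 0.2810
= 9589.2447 / 0.2810 = 34125.4261 Pa = 34.1254 kPa

34.1254 kPa
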